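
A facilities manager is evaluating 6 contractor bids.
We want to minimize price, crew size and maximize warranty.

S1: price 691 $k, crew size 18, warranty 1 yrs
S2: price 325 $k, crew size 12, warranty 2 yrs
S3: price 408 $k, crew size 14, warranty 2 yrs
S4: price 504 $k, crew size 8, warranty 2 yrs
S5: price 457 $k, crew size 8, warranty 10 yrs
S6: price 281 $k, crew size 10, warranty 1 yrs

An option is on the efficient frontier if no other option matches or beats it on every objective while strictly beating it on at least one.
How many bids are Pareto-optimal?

S1: dominated by S2 (price 325≤691, crew size 12≤18, warranty 2≥1).
S2: not dominated.
S3: dominated by S2 (price 325≤408, crew size 12≤14, warranty 2≥2).
S4: dominated by S5 (price 457≤504, crew size 8≤8, warranty 10≥2).
S5: not dominated (best warranty).
S6: not dominated (best price).
Pareto-optimal: S2, S5, S6 → 3.

3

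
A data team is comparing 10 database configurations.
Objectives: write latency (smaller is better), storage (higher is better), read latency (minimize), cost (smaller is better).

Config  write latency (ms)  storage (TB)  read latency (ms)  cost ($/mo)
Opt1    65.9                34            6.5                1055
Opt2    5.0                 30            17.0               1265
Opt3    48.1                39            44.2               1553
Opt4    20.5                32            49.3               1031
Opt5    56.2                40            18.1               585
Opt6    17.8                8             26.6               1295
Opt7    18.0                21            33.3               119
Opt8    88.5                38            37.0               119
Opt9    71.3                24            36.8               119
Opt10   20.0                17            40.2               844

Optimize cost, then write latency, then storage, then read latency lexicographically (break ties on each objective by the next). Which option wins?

First minimize cost: best is 119, kept {Opt7, Opt8, Opt9}.
Then minimize write latency: best is 18.0, kept {Opt7}.

Opt7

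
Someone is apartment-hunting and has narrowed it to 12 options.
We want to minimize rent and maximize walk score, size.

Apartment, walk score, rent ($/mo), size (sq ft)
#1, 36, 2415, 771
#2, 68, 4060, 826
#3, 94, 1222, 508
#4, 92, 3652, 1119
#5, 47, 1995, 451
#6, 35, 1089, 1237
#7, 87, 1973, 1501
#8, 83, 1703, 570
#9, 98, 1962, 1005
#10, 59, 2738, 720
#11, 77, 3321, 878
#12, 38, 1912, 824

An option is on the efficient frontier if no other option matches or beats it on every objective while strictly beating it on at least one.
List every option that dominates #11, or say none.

#7, #9

#7: walk score 87≥77, rent 1973≤3321, size 1501≥878 — dominates #11.
#9: walk score 98≥77, rent 1962≤3321, size 1005≥878 — dominates #11.
Others (#1, #2, #3, #4, #5, #6, #8, #10, #12) are each worse than #11 on at least one objective.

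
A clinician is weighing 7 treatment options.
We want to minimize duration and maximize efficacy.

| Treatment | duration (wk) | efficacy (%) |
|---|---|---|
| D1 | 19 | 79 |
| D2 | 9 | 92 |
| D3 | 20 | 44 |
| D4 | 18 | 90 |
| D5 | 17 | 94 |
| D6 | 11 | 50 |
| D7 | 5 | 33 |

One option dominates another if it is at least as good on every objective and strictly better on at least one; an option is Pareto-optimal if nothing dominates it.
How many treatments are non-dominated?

3

D1: dominated by D2 (duration 9≤19, efficacy 92≥79).
D2: not dominated.
D3: dominated by D1 (duration 19≤20, efficacy 79≥44).
D4: dominated by D2 (duration 9≤18, efficacy 92≥90).
D5: not dominated (best efficacy).
D6: dominated by D2 (duration 9≤11, efficacy 92≥50).
D7: not dominated (best duration).
Pareto-optimal: D2, D5, D7 → 3.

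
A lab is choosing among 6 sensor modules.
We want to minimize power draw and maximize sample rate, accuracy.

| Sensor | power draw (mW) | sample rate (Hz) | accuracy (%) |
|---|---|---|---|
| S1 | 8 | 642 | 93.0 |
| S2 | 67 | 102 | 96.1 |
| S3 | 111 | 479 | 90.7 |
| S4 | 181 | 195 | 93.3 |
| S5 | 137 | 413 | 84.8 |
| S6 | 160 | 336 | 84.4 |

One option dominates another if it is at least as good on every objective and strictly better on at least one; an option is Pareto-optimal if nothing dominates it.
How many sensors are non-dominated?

3

S1: not dominated (best power draw).
S2: not dominated (best accuracy).
S3: dominated by S1 (power draw 8≤111, sample rate 642≥479, accuracy 93.0≥90.7).
S4: not dominated.
S5: dominated by S1 (power draw 8≤137, sample rate 642≥413, accuracy 93.0≥84.8).
S6: dominated by S1 (power draw 8≤160, sample rate 642≥336, accuracy 93.0≥84.4).
Pareto-optimal: S1, S2, S4 → 3.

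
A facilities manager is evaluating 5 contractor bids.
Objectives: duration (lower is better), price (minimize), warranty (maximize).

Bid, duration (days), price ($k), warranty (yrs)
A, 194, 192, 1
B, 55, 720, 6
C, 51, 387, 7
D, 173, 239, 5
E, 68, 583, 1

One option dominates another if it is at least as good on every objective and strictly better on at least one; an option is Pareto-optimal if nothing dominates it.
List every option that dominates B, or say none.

C

C: duration 51≤55, price 387≤720, warranty 7≥6 — dominates B.
Others (A, D, E) are each worse than B on at least one objective.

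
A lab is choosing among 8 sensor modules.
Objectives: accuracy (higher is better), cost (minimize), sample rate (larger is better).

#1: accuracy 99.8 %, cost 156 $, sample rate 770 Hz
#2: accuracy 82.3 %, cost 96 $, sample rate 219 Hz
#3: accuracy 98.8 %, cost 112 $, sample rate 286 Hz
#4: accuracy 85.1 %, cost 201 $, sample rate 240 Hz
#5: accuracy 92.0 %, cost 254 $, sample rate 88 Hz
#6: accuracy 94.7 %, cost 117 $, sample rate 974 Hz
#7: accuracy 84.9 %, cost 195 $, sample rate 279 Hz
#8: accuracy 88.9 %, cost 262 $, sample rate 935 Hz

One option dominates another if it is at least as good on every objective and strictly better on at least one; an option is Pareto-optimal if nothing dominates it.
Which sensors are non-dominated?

#1: not dominated (best accuracy).
#2: not dominated (best cost).
#3: not dominated.
#4: dominated by #1 (accuracy 99.8≥85.1, cost 156≤201, sample rate 770≥240).
#5: dominated by #1 (accuracy 99.8≥92.0, cost 156≤254, sample rate 770≥88).
#6: not dominated (best sample rate).
#7: dominated by #1 (accuracy 99.8≥84.9, cost 156≤195, sample rate 770≥279).
#8: dominated by #6 (accuracy 94.7≥88.9, cost 117≤262, sample rate 974≥935).

#1, #2, #3, #6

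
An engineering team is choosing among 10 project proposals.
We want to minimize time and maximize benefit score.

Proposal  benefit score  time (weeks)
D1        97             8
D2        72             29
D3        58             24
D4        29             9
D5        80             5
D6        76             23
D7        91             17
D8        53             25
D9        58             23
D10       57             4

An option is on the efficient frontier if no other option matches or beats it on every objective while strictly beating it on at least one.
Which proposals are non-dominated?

D1, D5, D10

D1: not dominated (best benefit score).
D2: dominated by D1 (benefit score 97≥72, time 8≤29).
D3: dominated by D1 (benefit score 97≥58, time 8≤24).
D4: dominated by D1 (benefit score 97≥29, time 8≤9).
D5: not dominated.
D6: dominated by D1 (benefit score 97≥76, time 8≤23).
D7: dominated by D1 (benefit score 97≥91, time 8≤17).
D8: dominated by D1 (benefit score 97≥53, time 8≤25).
D9: dominated by D1 (benefit score 97≥58, time 8≤23).
D10: not dominated (best time).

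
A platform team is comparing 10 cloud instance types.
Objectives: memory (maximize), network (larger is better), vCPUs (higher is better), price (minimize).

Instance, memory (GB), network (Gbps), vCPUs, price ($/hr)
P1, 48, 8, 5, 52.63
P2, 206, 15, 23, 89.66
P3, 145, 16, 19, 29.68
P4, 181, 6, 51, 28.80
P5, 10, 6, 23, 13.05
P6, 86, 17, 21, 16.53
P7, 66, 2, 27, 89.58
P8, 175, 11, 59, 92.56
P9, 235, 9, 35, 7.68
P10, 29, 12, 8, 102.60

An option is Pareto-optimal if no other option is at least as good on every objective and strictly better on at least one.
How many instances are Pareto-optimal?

P1: dominated by P3 (memory 145≥48, network 16≥8, vCPUs 19≥5, price 29.68≤52.63).
P2: not dominated.
P3: not dominated.
P4: not dominated.
P5: dominated by P9 (memory 235≥10, network 9≥6, vCPUs 35≥23, price 7.68≤13.05).
P6: not dominated (best network).
P7: dominated by P4 (memory 181≥66, network 6≥2, vCPUs 51≥27, price 28.80≤89.58).
P8: not dominated (best vCPUs).
P9: not dominated (best memory).
P10: dominated by P2 (memory 206≥29, network 15≥12, vCPUs 23≥8, price 89.66≤102.60).
Pareto-optimal: P2, P3, P4, P6, P8, P9 → 6.

6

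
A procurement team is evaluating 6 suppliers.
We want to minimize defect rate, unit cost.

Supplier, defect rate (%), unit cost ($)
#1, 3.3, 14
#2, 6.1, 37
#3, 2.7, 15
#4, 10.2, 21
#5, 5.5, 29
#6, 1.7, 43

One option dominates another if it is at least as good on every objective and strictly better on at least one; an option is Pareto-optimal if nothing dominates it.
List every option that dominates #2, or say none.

#1, #3, #5

#1: defect rate 3.3≤6.1, unit cost 14≤37 — dominates #2.
#3: defect rate 2.7≤6.1, unit cost 15≤37 — dominates #2.
#5: defect rate 5.5≤6.1, unit cost 29≤37 — dominates #2.
Others (#4, #6) are each worse than #2 on at least one objective.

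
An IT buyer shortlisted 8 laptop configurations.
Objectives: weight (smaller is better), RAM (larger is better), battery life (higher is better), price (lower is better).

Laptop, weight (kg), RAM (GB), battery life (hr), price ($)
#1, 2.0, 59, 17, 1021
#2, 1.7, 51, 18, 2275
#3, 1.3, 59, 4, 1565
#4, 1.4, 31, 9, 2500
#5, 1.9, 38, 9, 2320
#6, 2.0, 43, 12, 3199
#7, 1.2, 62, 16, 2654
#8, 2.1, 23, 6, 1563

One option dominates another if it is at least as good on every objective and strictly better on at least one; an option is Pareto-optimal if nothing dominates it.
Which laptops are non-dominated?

#1, #2, #3, #4, #7

#1: not dominated (best price).
#2: not dominated (best battery life).
#3: not dominated.
#4: not dominated.
#5: dominated by #2 (weight 1.7≤1.9, RAM 51≥38, battery life 18≥9, price 2275≤2320).
#6: dominated by #1 (weight 2.0≤2.0, RAM 59≥43, battery life 17≥12, price 1021≤3199).
#7: not dominated (best weight).
#8: dominated by #1 (weight 2.0≤2.1, RAM 59≥23, battery life 17≥6, price 1021≤1563).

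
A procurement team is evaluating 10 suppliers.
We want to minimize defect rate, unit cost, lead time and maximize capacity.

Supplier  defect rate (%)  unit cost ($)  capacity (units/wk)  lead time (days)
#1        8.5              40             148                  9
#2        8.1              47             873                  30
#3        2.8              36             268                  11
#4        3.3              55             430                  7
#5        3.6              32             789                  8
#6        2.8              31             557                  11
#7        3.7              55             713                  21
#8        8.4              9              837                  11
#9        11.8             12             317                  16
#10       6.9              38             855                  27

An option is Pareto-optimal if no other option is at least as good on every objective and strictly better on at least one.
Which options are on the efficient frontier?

#2, #4, #5, #6, #8, #10

#1: dominated by #5 (defect rate 3.6≤8.5, unit cost 32≤40, capacity 789≥148, lead time 8≤9).
#2: not dominated (best capacity).
#3: dominated by #6 (defect rate 2.8≤2.8, unit cost 31≤36, capacity 557≥268, lead time 11≤11).
#4: not dominated (best lead time).
#5: not dominated.
#6: not dominated.
#7: dominated by #5 (defect rate 3.6≤3.7, unit cost 32≤55, capacity 789≥713, lead time 8≤21).
#8: not dominated (best unit cost).
#9: dominated by #8 (defect rate 8.4≤11.8, unit cost 9≤12, capacity 837≥317, lead time 11≤16).
#10: not dominated.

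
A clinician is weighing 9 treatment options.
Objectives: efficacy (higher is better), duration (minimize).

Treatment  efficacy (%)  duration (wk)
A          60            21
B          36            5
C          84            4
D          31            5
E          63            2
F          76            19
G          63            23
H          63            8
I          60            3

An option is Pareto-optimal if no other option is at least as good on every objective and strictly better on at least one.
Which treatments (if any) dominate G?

C, E, F, H

C: efficacy 84≥63, duration 4≤23 — dominates G.
E: efficacy 63≥63, duration 2≤23 — dominates G.
F: efficacy 76≥63, duration 19≤23 — dominates G.
H: efficacy 63≥63, duration 8≤23 — dominates G.
Others (A, B, D, I) are each worse than G on at least one objective.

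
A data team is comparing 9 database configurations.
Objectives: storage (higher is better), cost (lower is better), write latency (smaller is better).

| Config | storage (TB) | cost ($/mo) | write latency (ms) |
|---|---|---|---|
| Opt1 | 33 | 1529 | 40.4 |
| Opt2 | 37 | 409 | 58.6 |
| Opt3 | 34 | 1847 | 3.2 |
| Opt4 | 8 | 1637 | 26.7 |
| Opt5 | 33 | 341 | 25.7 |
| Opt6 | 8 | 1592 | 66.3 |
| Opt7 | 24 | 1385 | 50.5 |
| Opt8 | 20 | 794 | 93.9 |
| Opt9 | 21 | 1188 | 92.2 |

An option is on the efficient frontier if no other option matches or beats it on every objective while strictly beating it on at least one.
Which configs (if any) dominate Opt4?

Opt5: storage 33≥8, cost 341≤1637, write latency 25.7≤26.7 — dominates Opt4.
Others (Opt1, Opt2, Opt3, Opt6, Opt7, Opt8, Opt9) are each worse than Opt4 on at least one objective.

Opt5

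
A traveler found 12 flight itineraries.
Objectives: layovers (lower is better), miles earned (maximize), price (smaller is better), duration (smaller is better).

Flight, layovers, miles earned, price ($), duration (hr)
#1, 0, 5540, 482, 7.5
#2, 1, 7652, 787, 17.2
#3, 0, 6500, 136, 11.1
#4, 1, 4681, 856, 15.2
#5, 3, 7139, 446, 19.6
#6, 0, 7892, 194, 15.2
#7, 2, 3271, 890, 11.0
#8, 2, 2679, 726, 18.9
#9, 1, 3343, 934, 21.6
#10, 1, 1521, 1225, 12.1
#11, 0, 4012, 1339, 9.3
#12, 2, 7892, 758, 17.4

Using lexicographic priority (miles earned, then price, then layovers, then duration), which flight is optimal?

First maximize miles earned: best is 7892, kept {#6, #12}.
Then minimize price: best is 194, kept {#6}.

#6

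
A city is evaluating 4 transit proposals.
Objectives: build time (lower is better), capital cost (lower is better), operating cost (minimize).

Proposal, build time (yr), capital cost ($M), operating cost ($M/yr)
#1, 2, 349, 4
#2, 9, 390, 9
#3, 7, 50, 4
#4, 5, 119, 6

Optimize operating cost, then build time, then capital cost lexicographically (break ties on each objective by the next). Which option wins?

#1

First minimize operating cost: best is 4, kept {#1, #3}.
Then minimize build time: best is 2, kept {#1}.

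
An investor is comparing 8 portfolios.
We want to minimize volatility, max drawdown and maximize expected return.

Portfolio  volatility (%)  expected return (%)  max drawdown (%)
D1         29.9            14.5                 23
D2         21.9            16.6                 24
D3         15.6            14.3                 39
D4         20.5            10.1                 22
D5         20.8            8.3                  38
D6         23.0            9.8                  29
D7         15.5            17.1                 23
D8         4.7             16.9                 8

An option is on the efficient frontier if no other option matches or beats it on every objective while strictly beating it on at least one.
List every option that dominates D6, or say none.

D2, D4, D7, D8

D2: volatility 21.9≤23.0, expected return 16.6≥9.8, max drawdown 24≤29 — dominates D6.
D4: volatility 20.5≤23.0, expected return 10.1≥9.8, max drawdown 22≤29 — dominates D6.
D7: volatility 15.5≤23.0, expected return 17.1≥9.8, max drawdown 23≤29 — dominates D6.
D8: volatility 4.7≤23.0, expected return 16.9≥9.8, max drawdown 8≤29 — dominates D6.
Others (D1, D3, D5) are each worse than D6 on at least one objective.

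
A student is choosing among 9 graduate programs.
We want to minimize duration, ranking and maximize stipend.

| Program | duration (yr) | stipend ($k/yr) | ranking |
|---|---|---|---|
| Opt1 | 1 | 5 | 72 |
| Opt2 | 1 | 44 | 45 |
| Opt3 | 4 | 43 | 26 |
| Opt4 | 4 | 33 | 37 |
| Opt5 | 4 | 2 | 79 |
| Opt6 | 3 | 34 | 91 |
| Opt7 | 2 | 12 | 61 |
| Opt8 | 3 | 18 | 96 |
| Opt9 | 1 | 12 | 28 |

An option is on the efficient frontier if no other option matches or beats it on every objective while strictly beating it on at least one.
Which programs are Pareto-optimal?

Opt2, Opt3, Opt9

Opt1: dominated by Opt2 (duration 1≤1, stipend 44≥5, ranking 45≤72).
Opt2: not dominated (best stipend).
Opt3: not dominated (best ranking).
Opt4: dominated by Opt3 (duration 4≤4, stipend 43≥33, ranking 26≤37).
Opt5: dominated by Opt1 (duration 1≤4, stipend 5≥2, ranking 72≤79).
Opt6: dominated by Opt2 (duration 1≤3, stipend 44≥34, ranking 45≤91).
Opt7: dominated by Opt2 (duration 1≤2, stipend 44≥12, ranking 45≤61).
Opt8: dominated by Opt2 (duration 1≤3, stipend 44≥18, ranking 45≤96).
Opt9: not dominated.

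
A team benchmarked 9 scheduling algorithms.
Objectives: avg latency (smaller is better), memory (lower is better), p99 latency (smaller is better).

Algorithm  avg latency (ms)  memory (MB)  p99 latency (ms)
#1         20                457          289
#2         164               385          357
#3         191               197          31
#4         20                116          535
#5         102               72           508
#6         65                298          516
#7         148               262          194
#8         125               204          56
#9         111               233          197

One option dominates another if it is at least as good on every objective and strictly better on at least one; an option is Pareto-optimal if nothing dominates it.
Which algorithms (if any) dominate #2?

#7, #8, #9

#7: avg latency 148≤164, memory 262≤385, p99 latency 194≤357 — dominates #2.
#8: avg latency 125≤164, memory 204≤385, p99 latency 56≤357 — dominates #2.
#9: avg latency 111≤164, memory 233≤385, p99 latency 197≤357 — dominates #2.
Others (#1, #3, #4, #5, #6) are each worse than #2 on at least one objective.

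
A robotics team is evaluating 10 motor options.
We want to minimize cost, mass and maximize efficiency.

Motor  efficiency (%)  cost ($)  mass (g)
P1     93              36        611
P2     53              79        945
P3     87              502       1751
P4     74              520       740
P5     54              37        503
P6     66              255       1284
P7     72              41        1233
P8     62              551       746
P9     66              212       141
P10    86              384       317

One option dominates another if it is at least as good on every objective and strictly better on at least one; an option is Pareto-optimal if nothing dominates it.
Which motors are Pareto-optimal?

P1, P5, P9, P10

P1: not dominated (best efficiency).
P2: dominated by P1 (efficiency 93≥53, cost 36≤79, mass 611≤945).
P3: dominated by P1 (efficiency 93≥87, cost 36≤502, mass 611≤1751).
P4: dominated by P1 (efficiency 93≥74, cost 36≤520, mass 611≤740).
P5: not dominated.
P6: dominated by P1 (efficiency 93≥66, cost 36≤255, mass 611≤1284).
P7: dominated by P1 (efficiency 93≥72, cost 36≤41, mass 611≤1233).
P8: dominated by P1 (efficiency 93≥62, cost 36≤551, mass 611≤746).
P9: not dominated (best mass).
P10: not dominated.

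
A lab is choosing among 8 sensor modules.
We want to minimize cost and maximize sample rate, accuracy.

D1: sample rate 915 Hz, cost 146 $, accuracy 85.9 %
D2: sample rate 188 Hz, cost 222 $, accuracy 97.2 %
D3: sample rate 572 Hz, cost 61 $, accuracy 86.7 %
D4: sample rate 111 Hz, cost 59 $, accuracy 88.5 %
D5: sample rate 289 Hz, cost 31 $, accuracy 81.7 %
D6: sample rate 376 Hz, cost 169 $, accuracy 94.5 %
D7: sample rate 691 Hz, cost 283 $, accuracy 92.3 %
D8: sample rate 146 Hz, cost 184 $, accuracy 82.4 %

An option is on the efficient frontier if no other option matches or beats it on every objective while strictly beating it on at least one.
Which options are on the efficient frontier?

D1, D2, D3, D4, D5, D6, D7

D1: not dominated (best sample rate).
D2: not dominated (best accuracy).
D3: not dominated.
D4: not dominated.
D5: not dominated (best cost).
D6: not dominated.
D7: not dominated.
D8: dominated by D1 (sample rate 915≥146, cost 146≤184, accuracy 85.9≥82.4).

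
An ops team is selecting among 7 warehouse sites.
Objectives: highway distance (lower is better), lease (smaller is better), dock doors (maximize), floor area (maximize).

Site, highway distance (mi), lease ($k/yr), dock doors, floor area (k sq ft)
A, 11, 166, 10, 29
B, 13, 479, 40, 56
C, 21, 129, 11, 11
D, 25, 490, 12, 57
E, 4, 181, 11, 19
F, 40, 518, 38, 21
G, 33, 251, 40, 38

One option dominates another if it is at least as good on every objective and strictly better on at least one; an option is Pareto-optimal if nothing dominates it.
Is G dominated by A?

No

A vs G: A is worse on dock doors (10 vs 40), so it does not dominate G.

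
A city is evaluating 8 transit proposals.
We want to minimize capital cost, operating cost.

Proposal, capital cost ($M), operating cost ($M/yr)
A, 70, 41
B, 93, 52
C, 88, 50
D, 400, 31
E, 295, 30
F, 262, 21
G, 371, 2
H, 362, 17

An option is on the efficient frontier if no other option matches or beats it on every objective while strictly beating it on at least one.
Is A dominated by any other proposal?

No

B: worse on capital cost (93 vs 70).
C: worse on capital cost (88 vs 70).
D: worse on capital cost (400 vs 70).
E: worse on capital cost (295 vs 70).
F: worse on capital cost (262 vs 70).
G: worse on capital cost (371 vs 70).
H: worse on capital cost (362 vs 70).
No option is at least as good as A on every objective and strictly better on one.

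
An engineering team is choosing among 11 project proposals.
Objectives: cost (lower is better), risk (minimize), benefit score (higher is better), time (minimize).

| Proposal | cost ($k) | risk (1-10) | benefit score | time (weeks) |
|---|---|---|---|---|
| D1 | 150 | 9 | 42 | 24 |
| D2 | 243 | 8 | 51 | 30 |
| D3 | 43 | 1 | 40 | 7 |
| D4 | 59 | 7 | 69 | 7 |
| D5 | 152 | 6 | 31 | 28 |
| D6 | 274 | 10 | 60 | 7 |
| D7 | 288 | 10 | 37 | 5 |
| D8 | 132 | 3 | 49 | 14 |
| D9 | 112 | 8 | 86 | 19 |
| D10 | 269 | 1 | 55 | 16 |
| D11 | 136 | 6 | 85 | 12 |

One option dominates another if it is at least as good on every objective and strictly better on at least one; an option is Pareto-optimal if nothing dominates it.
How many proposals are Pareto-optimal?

7

D1: dominated by D4 (cost 59≤150, risk 7≤9, benefit score 69≥42, time 7≤24).
D2: dominated by D4 (cost 59≤243, risk 7≤8, benefit score 69≥51, time 7≤30).
D3: not dominated (best cost).
D4: not dominated.
D5: dominated by D3 (cost 43≤152, risk 1≤6, benefit score 40≥31, time 7≤28).
D6: dominated by D4 (cost 59≤274, risk 7≤10, benefit score 69≥60, time 7≤7).
D7: not dominated (best time).
D8: not dominated.
D9: not dominated (best benefit score).
D10: not dominated.
D11: not dominated.
Pareto-optimal: D3, D4, D7, D8, D9, D10, D11 → 7.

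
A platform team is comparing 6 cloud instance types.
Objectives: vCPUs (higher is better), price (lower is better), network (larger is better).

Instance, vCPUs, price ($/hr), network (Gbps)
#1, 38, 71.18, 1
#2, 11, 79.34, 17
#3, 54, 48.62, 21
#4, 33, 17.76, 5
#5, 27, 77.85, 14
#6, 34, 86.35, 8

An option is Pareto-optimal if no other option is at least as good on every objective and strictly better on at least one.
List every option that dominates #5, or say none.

#3

#3: vCPUs 54≥27, price 48.62≤77.85, network 21≥14 — dominates #5.
Others (#1, #2, #4, #6) are each worse than #5 on at least one objective.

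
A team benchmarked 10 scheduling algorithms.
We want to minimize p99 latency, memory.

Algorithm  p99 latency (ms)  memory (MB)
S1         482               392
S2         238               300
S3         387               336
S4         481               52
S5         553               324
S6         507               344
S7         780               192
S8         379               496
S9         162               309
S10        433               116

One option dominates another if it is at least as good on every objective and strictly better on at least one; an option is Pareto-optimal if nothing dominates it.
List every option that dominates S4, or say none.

none

S1: worse on p99 latency (482 vs 481).
S2: worse on memory (300 vs 52).
S3: worse on memory (336 vs 52).
S5: worse on p99 latency (553 vs 481).
S6: worse on p99 latency (507 vs 481).
S7: worse on p99 latency (780 vs 481).
S8: worse on memory (496 vs 52).
S9: worse on memory (309 vs 52).
S10: worse on memory (116 vs 52).
No option dominates S4.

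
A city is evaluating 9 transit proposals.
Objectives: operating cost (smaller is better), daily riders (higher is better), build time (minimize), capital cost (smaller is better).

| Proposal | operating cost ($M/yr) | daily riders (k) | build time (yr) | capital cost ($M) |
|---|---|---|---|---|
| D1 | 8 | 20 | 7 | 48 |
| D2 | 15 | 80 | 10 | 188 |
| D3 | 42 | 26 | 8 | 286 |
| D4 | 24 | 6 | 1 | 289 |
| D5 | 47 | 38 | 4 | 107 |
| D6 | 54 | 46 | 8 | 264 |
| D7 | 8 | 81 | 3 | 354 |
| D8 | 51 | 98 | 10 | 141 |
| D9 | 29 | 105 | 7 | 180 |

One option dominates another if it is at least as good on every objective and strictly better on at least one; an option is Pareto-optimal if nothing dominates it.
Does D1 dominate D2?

D1 vs D2: D1 is worse on daily riders (20 vs 80), so it does not dominate D2.

No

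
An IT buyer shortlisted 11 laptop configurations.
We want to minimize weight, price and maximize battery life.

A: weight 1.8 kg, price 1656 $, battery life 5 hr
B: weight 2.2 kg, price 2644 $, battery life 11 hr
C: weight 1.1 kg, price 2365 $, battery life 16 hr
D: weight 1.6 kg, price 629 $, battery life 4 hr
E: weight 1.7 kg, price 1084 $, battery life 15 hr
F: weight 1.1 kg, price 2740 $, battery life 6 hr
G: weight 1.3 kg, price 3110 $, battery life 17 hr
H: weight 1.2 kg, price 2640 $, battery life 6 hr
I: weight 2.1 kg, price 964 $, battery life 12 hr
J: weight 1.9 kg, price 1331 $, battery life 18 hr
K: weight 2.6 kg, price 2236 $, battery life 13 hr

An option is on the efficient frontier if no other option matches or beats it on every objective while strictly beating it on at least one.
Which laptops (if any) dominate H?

C: weight 1.1≤1.2, price 2365≤2640, battery life 16≥6 — dominates H.
Others (A, B, D, E, F, G, I, J, K) are each worse than H on at least one objective.

C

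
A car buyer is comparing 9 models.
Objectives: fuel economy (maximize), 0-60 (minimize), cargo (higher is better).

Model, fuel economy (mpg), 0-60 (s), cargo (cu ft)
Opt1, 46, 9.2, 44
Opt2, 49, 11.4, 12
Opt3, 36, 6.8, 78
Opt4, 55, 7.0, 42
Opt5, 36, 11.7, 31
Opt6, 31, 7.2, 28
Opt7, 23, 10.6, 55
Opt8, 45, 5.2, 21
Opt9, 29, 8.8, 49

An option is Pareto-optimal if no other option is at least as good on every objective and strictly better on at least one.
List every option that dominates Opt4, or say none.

Opt1: worse on fuel economy (46 vs 55).
Opt2: worse on fuel economy (49 vs 55).
Opt3: worse on fuel economy (36 vs 55).
Opt5: worse on fuel economy (36 vs 55).
Opt6: worse on fuel economy (31 vs 55).
Opt7: worse on fuel economy (23 vs 55).
Opt8: worse on fuel economy (45 vs 55).
Opt9: worse on fuel economy (29 vs 55).
No option dominates Opt4.

none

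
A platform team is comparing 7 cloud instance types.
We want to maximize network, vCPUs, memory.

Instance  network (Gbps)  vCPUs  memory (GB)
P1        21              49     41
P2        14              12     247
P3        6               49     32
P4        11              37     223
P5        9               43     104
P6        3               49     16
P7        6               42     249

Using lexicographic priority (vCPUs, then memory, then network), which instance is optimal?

P1

First maximize vCPUs: best is 49, kept {P1, P3, P6}.
Then maximize memory: best is 41, kept {P1}.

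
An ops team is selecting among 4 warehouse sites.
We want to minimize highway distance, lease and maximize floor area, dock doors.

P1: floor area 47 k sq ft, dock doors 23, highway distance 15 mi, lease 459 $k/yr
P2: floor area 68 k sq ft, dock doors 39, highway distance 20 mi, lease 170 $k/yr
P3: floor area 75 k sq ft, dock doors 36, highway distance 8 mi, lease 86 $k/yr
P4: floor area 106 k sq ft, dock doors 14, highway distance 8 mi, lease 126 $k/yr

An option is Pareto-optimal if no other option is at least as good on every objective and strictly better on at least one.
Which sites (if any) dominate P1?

P3: floor area 75≥47, dock doors 36≥23, highway distance 8≤15, lease 86≤459 — dominates P1.
Others (P2, P4) are each worse than P1 on at least one objective.

P3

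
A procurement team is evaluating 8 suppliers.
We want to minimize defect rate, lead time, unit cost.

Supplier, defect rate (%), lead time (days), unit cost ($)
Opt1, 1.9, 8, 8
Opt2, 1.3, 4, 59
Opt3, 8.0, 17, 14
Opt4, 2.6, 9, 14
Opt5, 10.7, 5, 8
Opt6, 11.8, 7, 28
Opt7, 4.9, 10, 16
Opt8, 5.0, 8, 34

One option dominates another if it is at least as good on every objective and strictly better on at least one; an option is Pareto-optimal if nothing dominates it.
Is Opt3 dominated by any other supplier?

Opt1 vs Opt3: defect rate 1.9≤8.0, lead time 8≤17, unit cost 8≤14 — Opt1 is at least as good on every objective and strictly better on at least one, so Opt1 dominates Opt3.

Yes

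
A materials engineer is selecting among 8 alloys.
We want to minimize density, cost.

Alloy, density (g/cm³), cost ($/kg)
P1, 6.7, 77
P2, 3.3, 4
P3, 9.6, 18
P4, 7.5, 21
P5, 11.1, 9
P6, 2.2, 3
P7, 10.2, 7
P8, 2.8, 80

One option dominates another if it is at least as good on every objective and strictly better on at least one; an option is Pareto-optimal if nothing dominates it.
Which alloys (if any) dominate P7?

P2, P6

P2: density 3.3≤10.2, cost 4≤7 — dominates P7.
P6: density 2.2≤10.2, cost 3≤7 — dominates P7.
Others (P1, P3, P4, P5, P8) are each worse than P7 on at least one objective.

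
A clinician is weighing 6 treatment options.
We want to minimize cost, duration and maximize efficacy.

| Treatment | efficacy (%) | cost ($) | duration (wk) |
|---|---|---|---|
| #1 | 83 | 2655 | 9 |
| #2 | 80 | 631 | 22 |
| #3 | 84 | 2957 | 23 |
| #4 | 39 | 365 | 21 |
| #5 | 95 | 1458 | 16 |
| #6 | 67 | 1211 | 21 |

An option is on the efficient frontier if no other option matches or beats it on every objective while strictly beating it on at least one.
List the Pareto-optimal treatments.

#1: not dominated (best duration).
#2: not dominated.
#3: dominated by #5 (efficacy 95≥84, cost 1458≤2957, duration 16≤23).
#4: not dominated (best cost).
#5: not dominated (best efficacy).
#6: not dominated.

#1, #2, #4, #5, #6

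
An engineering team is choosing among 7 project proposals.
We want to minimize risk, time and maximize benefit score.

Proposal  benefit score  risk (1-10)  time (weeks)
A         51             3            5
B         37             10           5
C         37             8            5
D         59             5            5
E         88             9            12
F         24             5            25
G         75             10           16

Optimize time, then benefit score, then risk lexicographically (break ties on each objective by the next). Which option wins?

First minimize time: best is 5, kept {A, B, C, D}.
Then maximize benefit score: best is 59, kept {D}.

D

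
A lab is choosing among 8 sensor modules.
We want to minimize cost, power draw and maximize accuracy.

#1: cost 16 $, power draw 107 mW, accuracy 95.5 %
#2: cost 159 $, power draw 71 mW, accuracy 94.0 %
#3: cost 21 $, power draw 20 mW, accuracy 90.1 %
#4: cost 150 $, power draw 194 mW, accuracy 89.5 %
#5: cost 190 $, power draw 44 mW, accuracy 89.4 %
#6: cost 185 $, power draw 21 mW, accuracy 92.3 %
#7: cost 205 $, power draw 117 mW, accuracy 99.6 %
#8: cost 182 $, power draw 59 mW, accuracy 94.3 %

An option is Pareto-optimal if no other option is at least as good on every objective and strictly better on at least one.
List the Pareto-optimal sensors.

#1: not dominated (best cost).
#2: not dominated.
#3: not dominated (best power draw).
#4: dominated by #1 (cost 16≤150, power draw 107≤194, accuracy 95.5≥89.5).
#5: dominated by #3 (cost 21≤190, power draw 20≤44, accuracy 90.1≥89.4).
#6: not dominated.
#7: not dominated (best accuracy).
#8: not dominated.

#1, #2, #3, #6, #7, #8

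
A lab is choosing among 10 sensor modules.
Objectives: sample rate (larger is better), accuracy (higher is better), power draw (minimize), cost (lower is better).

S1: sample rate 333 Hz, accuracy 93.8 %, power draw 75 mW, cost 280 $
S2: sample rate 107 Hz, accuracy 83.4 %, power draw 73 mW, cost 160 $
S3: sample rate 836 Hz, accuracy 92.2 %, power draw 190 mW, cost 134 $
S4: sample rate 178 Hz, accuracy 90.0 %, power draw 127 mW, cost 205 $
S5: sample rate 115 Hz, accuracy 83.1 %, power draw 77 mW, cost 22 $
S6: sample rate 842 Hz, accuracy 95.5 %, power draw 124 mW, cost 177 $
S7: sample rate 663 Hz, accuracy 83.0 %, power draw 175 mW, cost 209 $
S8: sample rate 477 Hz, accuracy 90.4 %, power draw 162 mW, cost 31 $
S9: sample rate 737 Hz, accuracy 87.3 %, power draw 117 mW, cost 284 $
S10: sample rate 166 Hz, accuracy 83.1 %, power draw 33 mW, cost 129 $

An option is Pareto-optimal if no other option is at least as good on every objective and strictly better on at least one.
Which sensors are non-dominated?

S1: not dominated.
S2: not dominated.
S3: not dominated.
S4: dominated by S6 (sample rate 842≥178, accuracy 95.5≥90.0, power draw 124≤127, cost 177≤205).
S5: not dominated (best cost).
S6: not dominated (best sample rate).
S7: dominated by S6 (sample rate 842≥663, accuracy 95.5≥83.0, power draw 124≤175, cost 177≤209).
S8: not dominated.
S9: not dominated.
S10: not dominated (best power draw).

S1, S2, S3, S5, S6, S8, S9, S10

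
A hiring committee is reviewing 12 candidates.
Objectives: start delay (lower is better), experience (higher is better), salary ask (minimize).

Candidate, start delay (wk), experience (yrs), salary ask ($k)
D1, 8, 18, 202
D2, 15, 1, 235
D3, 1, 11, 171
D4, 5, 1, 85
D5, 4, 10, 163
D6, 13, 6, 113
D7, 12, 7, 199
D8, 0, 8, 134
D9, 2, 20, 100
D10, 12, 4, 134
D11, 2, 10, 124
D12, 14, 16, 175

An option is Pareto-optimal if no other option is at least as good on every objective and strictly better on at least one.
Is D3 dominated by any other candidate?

No

D1: worse on start delay (8 vs 1).
D2: worse on start delay (15 vs 1).
D4: worse on start delay (5 vs 1).
D5: worse on start delay (4 vs 1).
D6: worse on start delay (13 vs 1).
D7: worse on start delay (12 vs 1).
D8: worse on experience (8 vs 11).
D9: worse on start delay (2 vs 1).
D10: worse on start delay (12 vs 1).
D11: worse on start delay (2 vs 1).
D12: worse on start delay (14 vs 1).
No option is at least as good as D3 on every objective and strictly better on one.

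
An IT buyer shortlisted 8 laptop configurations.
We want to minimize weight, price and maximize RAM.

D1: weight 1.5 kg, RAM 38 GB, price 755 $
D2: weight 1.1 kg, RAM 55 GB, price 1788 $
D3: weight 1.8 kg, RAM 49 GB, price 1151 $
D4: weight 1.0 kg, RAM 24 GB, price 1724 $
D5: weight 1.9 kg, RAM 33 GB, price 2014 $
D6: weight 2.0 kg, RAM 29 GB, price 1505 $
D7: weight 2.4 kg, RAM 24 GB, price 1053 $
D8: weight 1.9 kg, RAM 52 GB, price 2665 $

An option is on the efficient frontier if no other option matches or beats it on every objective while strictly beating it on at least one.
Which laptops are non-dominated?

D1, D2, D3, D4

D1: not dominated (best price).
D2: not dominated (best RAM).
D3: not dominated.
D4: not dominated (best weight).
D5: dominated by D1 (weight 1.5≤1.9, RAM 38≥33, price 755≤2014).
D6: dominated by D1 (weight 1.5≤2.0, RAM 38≥29, price 755≤1505).
D7: dominated by D1 (weight 1.5≤2.4, RAM 38≥24, price 755≤1053).
D8: dominated by D2 (weight 1.1≤1.9, RAM 55≥52, price 1788≤2665).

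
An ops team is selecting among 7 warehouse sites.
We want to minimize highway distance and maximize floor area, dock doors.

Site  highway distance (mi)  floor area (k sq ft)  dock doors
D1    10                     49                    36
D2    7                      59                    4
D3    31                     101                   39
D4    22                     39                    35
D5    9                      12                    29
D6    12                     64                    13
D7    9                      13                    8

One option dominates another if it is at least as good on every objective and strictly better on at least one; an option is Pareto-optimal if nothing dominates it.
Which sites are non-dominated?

D1: not dominated.
D2: not dominated (best highway distance).
D3: not dominated (best floor area).
D4: dominated by D1 (highway distance 10≤22, floor area 49≥39, dock doors 36≥35).
D5: not dominated.
D6: not dominated.
D7: not dominated.

D1, D2, D3, D5, D6, D7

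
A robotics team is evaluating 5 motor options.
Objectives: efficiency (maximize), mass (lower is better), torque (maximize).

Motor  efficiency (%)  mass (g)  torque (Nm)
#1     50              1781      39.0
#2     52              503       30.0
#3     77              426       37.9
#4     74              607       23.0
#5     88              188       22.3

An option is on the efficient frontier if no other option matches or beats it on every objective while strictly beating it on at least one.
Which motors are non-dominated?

#1: not dominated (best torque).
#2: dominated by #3 (efficiency 77≥52, mass 426≤503, torque 37.9≥30.0).
#3: not dominated.
#4: dominated by #3 (efficiency 77≥74, mass 426≤607, torque 37.9≥23.0).
#5: not dominated (best efficiency).

#1, #3, #5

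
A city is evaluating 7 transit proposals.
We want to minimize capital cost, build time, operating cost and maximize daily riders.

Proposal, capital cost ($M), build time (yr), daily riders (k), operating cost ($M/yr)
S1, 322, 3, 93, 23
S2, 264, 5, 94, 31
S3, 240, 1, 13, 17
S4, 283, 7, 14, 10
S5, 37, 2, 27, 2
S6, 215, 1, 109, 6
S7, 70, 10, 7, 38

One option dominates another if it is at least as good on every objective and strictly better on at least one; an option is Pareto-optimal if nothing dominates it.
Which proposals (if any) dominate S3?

S6: capital cost 215≤240, build time 1≤1, daily riders 109≥13, operating cost 6≤17 — dominates S3.
Others (S1, S2, S4, S5, S7) are each worse than S3 on at least one objective.

S6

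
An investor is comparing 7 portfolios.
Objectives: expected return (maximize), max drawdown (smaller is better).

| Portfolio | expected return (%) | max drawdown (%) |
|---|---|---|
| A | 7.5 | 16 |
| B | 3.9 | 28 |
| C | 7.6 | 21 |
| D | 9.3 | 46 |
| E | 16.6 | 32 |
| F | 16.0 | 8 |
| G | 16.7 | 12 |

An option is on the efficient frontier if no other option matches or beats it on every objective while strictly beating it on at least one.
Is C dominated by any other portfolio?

F vs C: expected return 16.0≥7.6, max drawdown 8≤21 — F is at least as good on every objective and strictly better on at least one, so F dominates C.

Yes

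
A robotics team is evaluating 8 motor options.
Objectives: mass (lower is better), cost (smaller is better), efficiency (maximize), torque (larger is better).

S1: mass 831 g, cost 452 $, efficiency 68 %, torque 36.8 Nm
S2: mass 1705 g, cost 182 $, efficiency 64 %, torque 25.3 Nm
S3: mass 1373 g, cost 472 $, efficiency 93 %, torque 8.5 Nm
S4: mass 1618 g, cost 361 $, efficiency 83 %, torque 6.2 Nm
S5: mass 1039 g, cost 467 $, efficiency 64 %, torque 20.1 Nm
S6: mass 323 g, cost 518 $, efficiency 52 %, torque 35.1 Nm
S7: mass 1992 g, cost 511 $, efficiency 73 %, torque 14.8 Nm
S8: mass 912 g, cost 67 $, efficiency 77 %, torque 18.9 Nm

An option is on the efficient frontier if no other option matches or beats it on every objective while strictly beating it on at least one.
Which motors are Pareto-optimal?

S1: not dominated (best torque).
S2: not dominated.
S3: not dominated (best efficiency).
S4: not dominated.
S5: dominated by S1 (mass 831≤1039, cost 452≤467, efficiency 68≥64, torque 36.8≥20.1).
S6: not dominated (best mass).
S7: dominated by S8 (mass 912≤1992, cost 67≤511, efficiency 77≥73, torque 18.9≥14.8).
S8: not dominated (best cost).

S1, S2, S3, S4, S6, S8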